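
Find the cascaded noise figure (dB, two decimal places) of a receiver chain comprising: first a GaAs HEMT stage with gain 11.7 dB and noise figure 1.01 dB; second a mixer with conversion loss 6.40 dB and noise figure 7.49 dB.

1.97 dB

Convert to linear (a loss of L dB is a gain of −L dB): F_i = 10^(NF_i/10), G_i = 10^(G_i,dB/10)
  Stage 1: F_1 = 10^(1.01/10) = 1.262, G_1 = 10^(11.7/10) = 14.79
  Stage 2: F_2 = 10^(7.49/10) = 5.610, G_2 = 10^(−6.40/10) = 0.2291
Friis cascade:
  F = 1.262 + (5.610 − 1)/14.79 = 1.574
NF = 10 log₁₀(1.574) = 1.97 dB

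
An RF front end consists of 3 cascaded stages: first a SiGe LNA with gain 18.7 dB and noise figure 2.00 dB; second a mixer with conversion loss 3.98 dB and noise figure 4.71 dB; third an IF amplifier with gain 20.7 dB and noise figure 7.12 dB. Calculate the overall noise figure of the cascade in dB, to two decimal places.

2.43 dB

Convert to linear (a loss of L dB is a gain of −L dB): F_i = 10^(NF_i/10), G_i = 10^(G_i,dB/10)
  Stage 1: F_1 = 10^(2.00/10) = 1.585, G_1 = 10^(18.7/10) = 74.13
  Stage 2: F_2 = 10^(4.71/10) = 2.958, G_2 = 10^(−3.98/10) = 0.3999
  Stage 3: F_3 = 10^(7.12/10) = 5.152, G_3 = 10^(20.7/10) = 117.5
Friis cascade:
  F = 1.585 + (2.958 − 1)/74.13 + (5.152 − 1)/29.65 = 1.751
NF = 10 log₁₀(1.751) = 2.43 dB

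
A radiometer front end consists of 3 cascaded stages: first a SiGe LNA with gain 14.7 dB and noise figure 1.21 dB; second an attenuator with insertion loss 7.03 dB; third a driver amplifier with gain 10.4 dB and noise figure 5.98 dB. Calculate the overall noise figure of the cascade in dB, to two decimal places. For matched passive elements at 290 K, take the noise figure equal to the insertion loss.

Convert to linear (a loss of L dB is a gain of −L dB): F_i = 10^(NF_i/10), G_i = 10^(G_i,dB/10)
  Stage 1: F_1 = 10^(1.21/10) = 1.321, G_1 = 10^(14.7/10) = 29.51
  Stage 2: F_2 = 10^(7.03/10) = 5.047, G_2 = 10^(−7.03/10) = 0.1982
  Stage 3: F_3 = 10^(5.98/10) = 3.963, G_3 = 10^(10.4/10) = 10.96
Friis cascade:
  F = 1.321 + (5.047 − 1)/29.51 + (3.963 − 1)/5.848 = 1.965
NF = 10 log₁₀(1.965) = 2.93 dB

2.93 dB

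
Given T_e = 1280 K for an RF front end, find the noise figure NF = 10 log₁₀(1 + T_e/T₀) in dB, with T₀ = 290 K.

F = 1 + T_e/T₀ = 1 + 1280/290 = 5.41379
NF = 10 log₁₀(5.41379) = 7.34 dB

7.34 dB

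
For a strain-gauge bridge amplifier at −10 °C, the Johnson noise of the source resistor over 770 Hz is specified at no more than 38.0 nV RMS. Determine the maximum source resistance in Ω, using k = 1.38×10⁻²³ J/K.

129 Ω

T = −10 °C + 273.15 = 263.15 K
Johnson–Nyquist: V_n = √(4kTRB) ⇒ R = V_n² / (4kTB)
4kTB = 4 × 1.38×10⁻²³ × 263.15 × 7.70×10² = 1.12×10⁻¹⁷
R = (3.80×10⁻⁸)² / 1.12×10⁻¹⁷ = 1.29×10² Ω = 129 Ω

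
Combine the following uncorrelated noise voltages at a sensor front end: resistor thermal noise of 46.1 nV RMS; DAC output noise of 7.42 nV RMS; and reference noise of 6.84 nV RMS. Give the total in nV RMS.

47.2 nV

Uncorrelated sources add in power (mean-square): V_tot = √(ΣV_i²)
V_tot = √[(4.61×10⁻⁸)² + (7.42×10⁻⁹)² + (6.84×10⁻⁹)²] = 4.72×10⁻⁸ V = 47.2 nV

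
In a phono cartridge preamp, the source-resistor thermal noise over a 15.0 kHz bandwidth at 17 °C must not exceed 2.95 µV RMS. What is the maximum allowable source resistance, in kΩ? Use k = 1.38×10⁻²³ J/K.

T = 17 °C + 273.15 = 290.15 K
Johnson–Nyquist: V_n = √(4kTRB) ⇒ R = V_n² / (4kTB)
4kTB = 4 × 1.38×10⁻²³ × 290.15 × 1.50×10⁴ = 2.40×10⁻¹⁶
R = (2.95×10⁻⁶)² / 2.40×10⁻¹⁶ = 3.62×10⁴ Ω = 36.2 kΩ

36.2 kΩ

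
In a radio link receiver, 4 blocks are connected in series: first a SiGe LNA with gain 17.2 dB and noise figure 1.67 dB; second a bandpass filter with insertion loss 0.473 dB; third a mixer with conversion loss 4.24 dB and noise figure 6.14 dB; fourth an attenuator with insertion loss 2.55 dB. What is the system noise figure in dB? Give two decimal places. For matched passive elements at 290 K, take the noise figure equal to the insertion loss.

1.99 dB

Convert to linear (a loss of L dB is a gain of −L dB): F_i = 10^(NF_i/10), G_i = 10^(G_i,dB/10)
  Stage 1: F_1 = 10^(1.67/10) = 1.469, G_1 = 10^(17.2/10) = 52.48
  Stage 2: F_2 = 10^(0.473/10) = 1.115, G_2 = 10^(−0.473/10) = 0.8968
  Stage 3: F_3 = 10^(6.14/10) = 4.111, G_3 = 10^(−4.24/10) = 0.3767
  Stage 4: F_4 = 10^(2.55/10) = 1.799, G_4 = 10^(−2.55/10) = 0.5559
Friis cascade:
  F = 1.469 + (1.115 − 1)/52.48 + (4.111 − 1)/47.07 + (1.799 − 1)/17.73 = 1.582
NF = 10 log₁₀(1.582) = 1.99 dB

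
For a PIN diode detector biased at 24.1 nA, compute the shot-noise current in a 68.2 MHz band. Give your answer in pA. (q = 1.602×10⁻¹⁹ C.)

726 pA

I_n = √(2qI·B)
2qI·B = 2 × 1.602×10⁻¹⁹ × 2.41×10⁻⁸ × 6.82×10⁷ = 5.27×10⁻¹⁹ A²
I_n = √(5.27×10⁻¹⁹) = 7.26×10⁻¹⁰ A = 726 pA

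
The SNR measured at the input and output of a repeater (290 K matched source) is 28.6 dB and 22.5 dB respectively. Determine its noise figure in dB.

6.1 dB

NF (dB) = SNR_in(dB) − SNR_out(dB) when the source is at T₀
NF = 28.6 − 22.5 = 6.1 dB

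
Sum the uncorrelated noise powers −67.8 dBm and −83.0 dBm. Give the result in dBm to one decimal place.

−67.7 dBm

Convert to linear, add, convert back:
P₁ = 1.66×10⁻¹⁰ W, P₂ = 5.01×10⁻¹² W
P_tot = 1.71×10⁻¹⁰ W → 10 log₁₀(P_tot / 10⁻³) = −67.7 dBm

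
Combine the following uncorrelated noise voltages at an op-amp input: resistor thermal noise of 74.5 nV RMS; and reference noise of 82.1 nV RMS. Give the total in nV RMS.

Uncorrelated sources add in power (mean-square): V_tot = √(ΣV_i²)
V_tot = √[(7.45×10⁻⁸)² + (8.21×10⁻⁸)²] = 1.11×10⁻⁷ V = 111 nV

111 nV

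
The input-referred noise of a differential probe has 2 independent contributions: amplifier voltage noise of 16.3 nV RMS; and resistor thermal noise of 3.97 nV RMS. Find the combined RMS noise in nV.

Uncorrelated sources add in power (mean-square): V_tot = √(ΣV_i²)
V_tot = √[(1.63×10⁻⁸)² + (3.97×10⁻⁹)²] = 1.68×10⁻⁸ V = 16.8 nV

16.8 nV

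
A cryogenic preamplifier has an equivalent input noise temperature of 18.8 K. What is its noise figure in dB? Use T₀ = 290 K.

0.273 dB

F = 1 + T_e/T₀ = 1 + 18.8/290 = 1.06483
NF = 10 log₁₀(1.06483) = 0.273 dB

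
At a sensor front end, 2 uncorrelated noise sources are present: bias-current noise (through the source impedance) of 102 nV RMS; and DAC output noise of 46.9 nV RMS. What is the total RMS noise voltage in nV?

Uncorrelated sources add in power (mean-square): V_tot = √(ΣV_i²)
V_tot = √[(1.02×10⁻⁷)² + (4.69×10⁻⁸)²] = 1.12×10⁻⁷ V = 112 nV

112 nV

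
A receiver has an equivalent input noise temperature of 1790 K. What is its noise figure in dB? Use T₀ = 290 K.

F = 1 + T_e/T₀ = 1 + 1790/290 = 7.17241
NF = 10 log₁₀(7.17241) = 8.56 dB

8.56 dB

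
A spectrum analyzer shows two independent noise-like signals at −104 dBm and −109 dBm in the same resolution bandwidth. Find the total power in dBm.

−102.8 dBm

Convert to linear, add, convert back:
P₁ = 3.98×10⁻¹⁴ W, P₂ = 1.26×10⁻¹⁴ W
P_tot = 5.24×10⁻¹⁴ W → 10 log₁₀(P_tot / 10⁻³) = −102.8 dBm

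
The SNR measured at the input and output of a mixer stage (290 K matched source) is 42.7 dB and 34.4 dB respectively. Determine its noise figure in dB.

NF (dB) = SNR_in(dB) − SNR_out(dB) when the source is at T₀
NF = 42.7 − 34.4 = 8.3 dB

8.3 dB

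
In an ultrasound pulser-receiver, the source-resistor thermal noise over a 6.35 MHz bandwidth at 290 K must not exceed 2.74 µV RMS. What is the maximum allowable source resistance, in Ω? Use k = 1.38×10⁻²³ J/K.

73.9 Ω

Johnson–Nyquist: V_n = √(4kTRB) ⇒ R = V_n² / (4kTB)
4kTB = 4 × 1.38×10⁻²³ × 290 × 6.35×10⁶ = 1.02×10⁻¹³
R = (2.74×10⁻⁶)² / 1.02×10⁻¹³ = 7.39×10¹ Ω = 73.9 Ω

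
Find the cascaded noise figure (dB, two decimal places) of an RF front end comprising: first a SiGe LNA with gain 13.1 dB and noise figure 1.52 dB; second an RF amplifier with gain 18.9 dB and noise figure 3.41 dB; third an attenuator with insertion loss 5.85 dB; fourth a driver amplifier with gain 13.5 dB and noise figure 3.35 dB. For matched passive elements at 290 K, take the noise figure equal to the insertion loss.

1.71 dB

Convert to linear (a loss of L dB is a gain of −L dB): F_i = 10^(NF_i/10), G_i = 10^(G_i,dB/10)
  Stage 1: F_1 = 10^(1.52/10) = 1.419, G_1 = 10^(13.1/10) = 20.42
  Stage 2: F_2 = 10^(3.41/10) = 2.193, G_2 = 10^(18.9/10) = 77.62
  Stage 3: F_3 = 10^(5.85/10) = 3.846, G_3 = 10^(−5.85/10) = 0.2600
  Stage 4: F_4 = 10^(3.35/10) = 2.163, G_4 = 10^(13.5/10) = 22.39
Friis cascade:
  F = 1.419 + (2.193 − 1)/20.42 + (3.846 − 1)/1585 + (2.163 − 1)/412.1 = 1.482
NF = 10 log₁₀(1.482) = 1.71 dB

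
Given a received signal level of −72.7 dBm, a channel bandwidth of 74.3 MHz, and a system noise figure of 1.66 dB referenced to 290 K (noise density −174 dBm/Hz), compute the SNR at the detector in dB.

20.9 dB

Noise floor: N = −174 + 10 log₁₀(B) + NF
10 log₁₀(7.43×10⁷) = 78.71 dB
N = −174 + 78.71 + 1.66 = −93.63 dBm
SNR = P_sig − N = −72.7 − (−93.63) = 20.93 dB → 20.9 dB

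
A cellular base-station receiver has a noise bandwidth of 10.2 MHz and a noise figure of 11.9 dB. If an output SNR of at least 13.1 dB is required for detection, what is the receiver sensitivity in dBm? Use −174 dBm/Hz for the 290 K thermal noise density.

−78.9 dBm

Sensitivity = −174 + 10 log₁₀(B) + NF + SNR_min
= −174 + 70.09 + 11.9 + 13.1
= −78.91 dBm → −78.9 dBm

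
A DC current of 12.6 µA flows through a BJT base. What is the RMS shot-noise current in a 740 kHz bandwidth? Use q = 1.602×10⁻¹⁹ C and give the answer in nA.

I_n = √(2qI·B)
2qI·B = 2 × 1.602×10⁻¹⁹ × 1.26×10⁻⁵ × 7.40×10⁵ = 2.99×10⁻¹⁸ A²
I_n = √(2.99×10⁻¹⁸) = 1.73×10⁻⁹ A = 1.73 nA

1.73 nA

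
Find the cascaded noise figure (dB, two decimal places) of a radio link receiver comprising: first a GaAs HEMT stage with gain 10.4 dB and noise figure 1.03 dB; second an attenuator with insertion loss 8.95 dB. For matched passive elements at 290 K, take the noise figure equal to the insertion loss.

Convert to linear (a loss of L dB is a gain of −L dB): F_i = 10^(NF_i/10), G_i = 10^(G_i,dB/10)
  Stage 1: F_1 = 10^(1.03/10) = 1.268, G_1 = 10^(10.4/10) = 10.96
  Stage 2: F_2 = 10^(8.95/10) = 7.852, G_2 = 10^(−8.95/10) = 0.1274
Friis cascade:
  F = 1.268 + (7.852 − 1)/10.96 = 1.893
NF = 10 log₁₀(1.893) = 2.77 dB

2.77 dB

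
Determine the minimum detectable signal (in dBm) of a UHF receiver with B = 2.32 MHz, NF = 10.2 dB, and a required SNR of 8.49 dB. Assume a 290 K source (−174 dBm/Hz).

Sensitivity = −174 + 10 log₁₀(B) + NF + SNR_min
= −174 + 63.65 + 10.2 + 8.49
= −91.66 dBm → −91.7 dBm

−91.7 dBm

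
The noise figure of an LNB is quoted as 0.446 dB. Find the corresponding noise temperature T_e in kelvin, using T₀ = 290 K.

F = 10^(0.446/10) = 1.10815
T_e = (F − 1)·T₀ = (1.10815 − 1) × 290 = 31.4 K

31.4 K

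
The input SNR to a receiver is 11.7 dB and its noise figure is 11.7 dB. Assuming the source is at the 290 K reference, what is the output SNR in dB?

0.0 dB

By definition F = SNR_in/SNR_out, so in dB: SNR_out = SNR_in − NF
SNR_out = 11.7 − 11.7 = 0.0 dB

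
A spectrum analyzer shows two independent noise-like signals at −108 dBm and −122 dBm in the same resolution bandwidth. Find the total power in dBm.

−107.8 dBm

Convert to linear, add, convert back:
P₁ = 1.58×10⁻¹⁴ W, P₂ = 6.31×10⁻¹⁶ W
P_tot = 1.65×10⁻¹⁴ W → 10 log₁₀(P_tot / 10⁻³) = −107.8 dBm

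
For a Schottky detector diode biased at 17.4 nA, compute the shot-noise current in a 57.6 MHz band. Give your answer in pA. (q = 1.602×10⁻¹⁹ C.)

567 pA

I_n = √(2qI·B)
2qI·B = 2 × 1.602×10⁻¹⁹ × 1.74×10⁻⁸ × 5.76×10⁷ = 3.21×10⁻¹⁹ A²
I_n = √(3.21×10⁻¹⁹) = 5.67×10⁻¹⁰ A = 567 pA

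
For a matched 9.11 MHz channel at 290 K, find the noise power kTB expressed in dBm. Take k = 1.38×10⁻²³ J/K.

−104.4 dBm

P_n = kTB = 1.38×10⁻²³ × 290 × 9.11×10⁶ = 3.65×10⁻¹⁴ W
In dBm: 10 log₁₀(3.65×10⁻¹⁴ / 10⁻³) = −104.4 dBm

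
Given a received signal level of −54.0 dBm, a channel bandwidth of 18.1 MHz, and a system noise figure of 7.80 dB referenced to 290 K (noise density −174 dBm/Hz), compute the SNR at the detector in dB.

Noise floor: N = −174 + 10 log₁₀(B) + NF
10 log₁₀(1.81×10⁷) = 72.58 dB
N = −174 + 72.58 + 7.80 = −93.62 dBm
SNR = P_sig − N = −54.0 − (−93.62) = 39.62 dB → 39.6 dB

39.6 dB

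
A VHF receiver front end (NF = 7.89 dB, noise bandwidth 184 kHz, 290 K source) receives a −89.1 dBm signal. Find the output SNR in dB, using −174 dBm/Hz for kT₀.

Noise floor: N = −174 + 10 log₁₀(B) + NF
10 log₁₀(1.84×10⁵) = 52.65 dB
N = −174 + 52.65 + 7.89 = −113.46 dBm
SNR = P_sig − N = −89.1 − (−113.46) = 24.36 dB → 24.4 dB

24.4 dB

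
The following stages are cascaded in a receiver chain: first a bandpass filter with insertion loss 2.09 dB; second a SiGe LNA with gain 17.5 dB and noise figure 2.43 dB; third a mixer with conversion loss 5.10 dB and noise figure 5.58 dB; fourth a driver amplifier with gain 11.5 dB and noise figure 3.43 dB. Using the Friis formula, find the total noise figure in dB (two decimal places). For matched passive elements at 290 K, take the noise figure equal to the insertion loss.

4.80 dB

Convert to linear (a loss of L dB is a gain of −L dB): F_i = 10^(NF_i/10), G_i = 10^(G_i,dB/10)
  Stage 1: F_1 = 10^(2.09/10) = 1.618, G_1 = 10^(−2.09/10) = 0.6180
  Stage 2: F_2 = 10^(2.43/10) = 1.750, G_2 = 10^(17.5/10) = 56.23
  Stage 3: F_3 = 10^(5.58/10) = 3.614, G_3 = 10^(−5.10/10) = 0.3090
  Stage 4: F_4 = 10^(3.43/10) = 2.203, G_4 = 10^(11.5/10) = 14.13
Friis cascade:
  F = 1.618 + (1.750 − 1)/0.6180 + (3.614 − 1)/34.75 + (2.203 − 1)/10.74 = 3.019
NF = 10 log₁₀(3.019) = 4.80 dB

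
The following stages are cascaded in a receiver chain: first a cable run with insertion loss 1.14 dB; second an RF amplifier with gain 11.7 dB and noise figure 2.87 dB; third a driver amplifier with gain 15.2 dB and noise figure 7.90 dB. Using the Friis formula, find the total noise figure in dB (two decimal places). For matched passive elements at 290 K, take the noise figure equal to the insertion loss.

Convert to linear (a loss of L dB is a gain of −L dB): F_i = 10^(NF_i/10), G_i = 10^(G_i,dB/10)
  Stage 1: F_1 = 10^(1.14/10) = 1.300, G_1 = 10^(−1.14/10) = 0.7691
  Stage 2: F_2 = 10^(2.87/10) = 1.936, G_2 = 10^(11.7/10) = 14.79
  Stage 3: F_3 = 10^(7.90/10) = 6.166, G_3 = 10^(15.2/10) = 33.11
Friis cascade:
  F = 1.300 + (1.936 − 1)/0.7691 + (6.166 − 1)/11.38 = 2.972
NF = 10 log₁₀(2.972) = 4.73 dB

4.73 dB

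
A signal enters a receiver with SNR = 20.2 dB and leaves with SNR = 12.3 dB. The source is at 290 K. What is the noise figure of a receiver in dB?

7.9 dB

NF (dB) = SNR_in(dB) − SNR_out(dB) when the source is at T₀
NF = 20.2 − 12.3 = 7.9 dB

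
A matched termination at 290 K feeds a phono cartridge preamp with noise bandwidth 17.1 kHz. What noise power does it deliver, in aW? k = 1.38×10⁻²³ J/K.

68.4 aW

P_n = kTB = 1.38×10⁻²³ × 290 × 1.71×10⁴ = 6.84×10⁻¹⁷ W = 68.4 aW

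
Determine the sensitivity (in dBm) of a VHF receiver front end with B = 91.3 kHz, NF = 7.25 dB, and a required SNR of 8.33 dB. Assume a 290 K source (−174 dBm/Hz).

Sensitivity = −174 + 10 log₁₀(B) + NF + SNR_min
= −174 + 49.6 + 7.25 + 8.33
= −108.82 dBm → −108.8 dBm

−108.8 dBm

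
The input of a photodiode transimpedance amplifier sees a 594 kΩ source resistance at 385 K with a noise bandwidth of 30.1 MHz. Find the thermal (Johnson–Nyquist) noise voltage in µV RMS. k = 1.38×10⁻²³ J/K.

V_n = √(4kTRB)
4kTRB = 4 × 1.38×10⁻²³ × 385 × 5.94×10⁵ × 3.01×10⁷ = 3.80×10⁻⁷ V²
V_n = √(3.80×10⁻⁷) = 6.16×10⁻⁴ V = 616 µV

616 µV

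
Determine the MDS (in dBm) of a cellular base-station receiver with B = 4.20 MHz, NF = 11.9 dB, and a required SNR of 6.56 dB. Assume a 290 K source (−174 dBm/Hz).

Sensitivity = −174 + 10 log₁₀(B) + NF + SNR_min
= −174 + 66.23 + 11.9 + 6.56
= −89.31 dBm → −89.3 dBm

−89.3 dBm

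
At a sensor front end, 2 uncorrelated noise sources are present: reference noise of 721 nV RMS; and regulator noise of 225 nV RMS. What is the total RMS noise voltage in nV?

755 nV

Uncorrelated sources add in power (mean-square): V_tot = √(ΣV_i²)
V_tot = √[(7.21×10⁻⁷)² + (2.25×10⁻⁷)²] = 7.55×10⁻⁷ V = 755 nV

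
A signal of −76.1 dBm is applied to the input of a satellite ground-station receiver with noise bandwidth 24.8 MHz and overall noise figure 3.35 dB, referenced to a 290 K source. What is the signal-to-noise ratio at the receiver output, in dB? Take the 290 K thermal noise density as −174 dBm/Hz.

20.6 dB

Noise floor: N = −174 + 10 log₁₀(B) + NF
10 log₁₀(2.48×10⁷) = 73.94 dB
N = −174 + 73.94 + 3.35 = −96.71 dBm
SNR = P_sig − N = −76.1 − (−96.71) = 20.61 dB → 20.6 dB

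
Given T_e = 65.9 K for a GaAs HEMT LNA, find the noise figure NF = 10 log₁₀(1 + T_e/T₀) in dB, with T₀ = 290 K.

0.889 dB

F = 1 + T_e/T₀ = 1 + 65.9/290 = 1.22724
NF = 10 log₁₀(1.22724) = 0.889 dB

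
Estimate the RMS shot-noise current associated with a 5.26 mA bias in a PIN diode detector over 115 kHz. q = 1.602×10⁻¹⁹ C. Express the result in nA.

I_n = √(2qI·B)
2qI·B = 2 × 1.602×10⁻¹⁹ × 5.26×10⁻³ × 1.15×10⁵ = 1.94×10⁻¹⁶ A²
I_n = √(1.94×10⁻¹⁶) = 1.39×10⁻⁸ A = 13.9 nA

13.9 nA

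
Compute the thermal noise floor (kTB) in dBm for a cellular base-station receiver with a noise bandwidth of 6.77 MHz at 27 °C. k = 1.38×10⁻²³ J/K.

−105.5 dBm

T = 27 °C + 273.15 = 300.15 K
P_n = kTB = 1.38×10⁻²³ × 300.15 × 6.77×10⁶ = 2.80×10⁻¹⁴ W
In dBm: 10 log₁₀(2.80×10⁻¹⁴ / 10⁻³) = −105.5 dBm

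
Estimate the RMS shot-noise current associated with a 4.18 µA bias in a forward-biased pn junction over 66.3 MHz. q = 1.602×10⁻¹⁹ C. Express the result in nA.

9.42 nA

I_n = √(2qI·B)
2qI·B = 2 × 1.602×10⁻¹⁹ × 4.18×10⁻⁶ × 6.63×10⁷ = 8.88×10⁻¹⁷ A²
I_n = √(8.88×10⁻¹⁷) = 9.42×10⁻⁹ A = 9.42 nA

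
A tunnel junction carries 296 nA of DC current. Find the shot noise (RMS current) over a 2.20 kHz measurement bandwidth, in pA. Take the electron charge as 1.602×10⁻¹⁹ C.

14.4 pA

I_n = √(2qI·B)
2qI·B = 2 × 1.602×10⁻¹⁹ × 2.96×10⁻⁷ × 2.20×10³ = 2.09×10⁻²² A²
I_n = √(2.09×10⁻²²) = 1.44×10⁻¹¹ A = 14.4 pA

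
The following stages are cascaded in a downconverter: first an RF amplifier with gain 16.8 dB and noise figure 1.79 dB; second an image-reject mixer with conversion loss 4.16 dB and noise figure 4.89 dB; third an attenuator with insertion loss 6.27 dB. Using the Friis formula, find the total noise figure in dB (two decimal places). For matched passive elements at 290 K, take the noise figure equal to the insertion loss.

2.38 dB

Convert to linear (a loss of L dB is a gain of −L dB): F_i = 10^(NF_i/10), G_i = 10^(G_i,dB/10)
  Stage 1: F_1 = 10^(1.79/10) = 1.510, G_1 = 10^(16.8/10) = 47.86
  Stage 2: F_2 = 10^(4.89/10) = 3.083, G_2 = 10^(−4.16/10) = 0.3837
  Stage 3: F_3 = 10^(6.27/10) = 4.236, G_3 = 10^(−6.27/10) = 0.2360
Friis cascade:
  F = 1.510 + (3.083 − 1)/47.86 + (4.236 − 1)/18.37 = 1.730
NF = 10 log₁₀(1.730) = 2.38 dB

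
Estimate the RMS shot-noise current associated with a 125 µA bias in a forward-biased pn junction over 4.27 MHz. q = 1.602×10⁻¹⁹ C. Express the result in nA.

I_n = √(2qI·B)
2qI·B = 2 × 1.602×10⁻¹⁹ × 1.25×10⁻⁴ × 4.27×10⁶ = 1.71×10⁻¹⁶ A²
I_n = √(1.71×10⁻¹⁶) = 1.31×10⁻⁸ A = 13.1 nA

13.1 nA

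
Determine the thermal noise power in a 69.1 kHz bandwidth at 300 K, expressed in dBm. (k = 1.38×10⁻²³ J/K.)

−125.4 dBm

P_n = kTB = 1.38×10⁻²³ × 300 × 6.91×10⁴ = 2.86×10⁻¹⁶ W
In dBm: 10 log₁₀(2.86×10⁻¹⁶ / 10⁻³) = −125.4 dBm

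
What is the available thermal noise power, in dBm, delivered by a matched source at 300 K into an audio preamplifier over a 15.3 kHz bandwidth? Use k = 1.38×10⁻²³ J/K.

P_n = kTB = 1.38×10⁻²³ × 300 × 1.53×10⁴ = 6.33×10⁻¹⁷ W
In dBm: 10 log₁₀(6.33×10⁻¹⁷ / 10⁻³) = −132.0 dBm

−132.0 dBm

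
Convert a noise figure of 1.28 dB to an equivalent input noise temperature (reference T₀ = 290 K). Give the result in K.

F = 10^(1.28/10) = 1.34276
T_e = (F − 1)·T₀ = (1.34276 − 1) × 290 = 99.4 K

99.4 K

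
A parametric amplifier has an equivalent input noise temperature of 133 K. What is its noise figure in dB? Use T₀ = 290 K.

F = 1 + T_e/T₀ = 1 + 133/290 = 1.45862
NF = 10 log₁₀(1.45862) = 1.64 dB

1.64 dB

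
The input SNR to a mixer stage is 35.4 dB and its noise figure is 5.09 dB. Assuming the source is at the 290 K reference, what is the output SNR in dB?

By definition F = SNR_in/SNR_out, so in dB: SNR_out = SNR_in − NF
SNR_out = 35.4 − 5.09 = 30.31 dB

30.31 dB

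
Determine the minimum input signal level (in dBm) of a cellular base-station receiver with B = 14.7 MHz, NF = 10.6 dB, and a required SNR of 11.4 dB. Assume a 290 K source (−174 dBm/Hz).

Sensitivity = −174 + 10 log₁₀(B) + NF + SNR_min
= −174 + 71.67 + 10.6 + 11.4
= −80.33 dBm → −80.3 dBm

−80.3 dBm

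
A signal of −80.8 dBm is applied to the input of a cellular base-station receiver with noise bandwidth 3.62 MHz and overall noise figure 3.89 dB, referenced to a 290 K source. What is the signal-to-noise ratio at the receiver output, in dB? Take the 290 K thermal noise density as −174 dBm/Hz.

23.7 dB

Noise floor: N = −174 + 10 log₁₀(B) + NF
10 log₁₀(3.62×10⁶) = 65.59 dB
N = −174 + 65.59 + 3.89 = −104.52 dBm
SNR = P_sig − N = −80.8 − (−104.52) = 23.72 dB → 23.7 dB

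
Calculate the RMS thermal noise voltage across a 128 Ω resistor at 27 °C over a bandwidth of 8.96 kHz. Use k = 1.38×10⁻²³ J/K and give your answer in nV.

138 nV

T = 27 °C + 273.15 = 300.15 K
V_n = √(4kTRB)
4kTRB = 4 × 1.38×10⁻²³ × 300.15 × 1.28×10² × 8.96×10³ = 1.90×10⁻¹⁴ V²
V_n = √(1.90×10⁻¹⁴) = 1.38×10⁻⁷ V = 138 nV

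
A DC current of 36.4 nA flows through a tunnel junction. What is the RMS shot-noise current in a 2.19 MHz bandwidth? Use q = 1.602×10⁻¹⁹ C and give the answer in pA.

I_n = √(2qI·B)
2qI·B = 2 × 1.602×10⁻¹⁹ × 3.64×10⁻⁸ × 2.19×10⁶ = 2.55×10⁻²⁰ A²
I_n = √(2.55×10⁻²⁰) = 1.60×10⁻¹⁰ A = 160 pA

160 pA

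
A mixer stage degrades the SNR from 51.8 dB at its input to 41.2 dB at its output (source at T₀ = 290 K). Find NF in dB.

NF (dB) = SNR_in(dB) − SNR_out(dB) when the source is at T₀
NF = 51.8 − 41.2 = 10.6 dB

10.6 dB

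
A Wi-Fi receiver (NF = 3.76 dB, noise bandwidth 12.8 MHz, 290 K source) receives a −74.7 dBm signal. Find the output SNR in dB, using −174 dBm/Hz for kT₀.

24.5 dB

Noise floor: N = −174 + 10 log₁₀(B) + NF
10 log₁₀(1.28×10⁷) = 71.07 dB
N = −174 + 71.07 + 3.76 = −99.17 dBm
SNR = P_sig − N = −74.7 − (−99.17) = 24.47 dB → 24.5 dB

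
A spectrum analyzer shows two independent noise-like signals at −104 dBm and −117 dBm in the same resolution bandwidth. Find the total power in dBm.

−103.8 dBm

Convert to linear, add, convert back:
P₁ = 3.98×10⁻¹⁴ W, P₂ = 2.00×10⁻¹⁵ W
P_tot = 4.18×10⁻¹⁴ W → 10 log₁₀(P_tot / 10⁻³) = −103.8 dBm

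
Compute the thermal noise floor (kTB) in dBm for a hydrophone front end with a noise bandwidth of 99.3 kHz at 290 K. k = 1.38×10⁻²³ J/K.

−124.0 dBm

P_n = kTB = 1.38×10⁻²³ × 290 × 9.93×10⁴ = 3.97×10⁻¹⁶ W
In dBm: 10 log₁₀(3.97×10⁻¹⁶ / 10⁻³) = −124.0 dBm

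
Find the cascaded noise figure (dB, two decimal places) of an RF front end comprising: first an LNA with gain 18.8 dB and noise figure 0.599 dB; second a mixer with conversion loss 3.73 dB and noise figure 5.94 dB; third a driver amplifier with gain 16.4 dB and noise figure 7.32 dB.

Convert to linear (a loss of L dB is a gain of −L dB): F_i = 10^(NF_i/10), G_i = 10^(G_i,dB/10)
  Stage 1: F_1 = 10^(0.599/10) = 1.148, G_1 = 10^(18.8/10) = 75.86
  Stage 2: F_2 = 10^(5.94/10) = 3.926, G_2 = 10^(−3.73/10) = 0.4236
  Stage 3: F_3 = 10^(7.32/10) = 5.395, G_3 = 10^(16.4/10) = 43.65
Friis cascade:
  F = 1.148 + (3.926 − 1)/75.86 + (5.395 − 1)/32.14 = 1.323
NF = 10 log₁₀(1.323) = 1.22 dB

1.22 dB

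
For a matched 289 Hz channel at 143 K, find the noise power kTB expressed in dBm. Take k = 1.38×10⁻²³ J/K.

−152.4 dBm

P_n = kTB = 1.38×10⁻²³ × 143 × 2.89×10² = 5.70×10⁻¹⁹ W
In dBm: 10 log₁₀(5.70×10⁻¹⁹ / 10⁻³) = −152.4 dBm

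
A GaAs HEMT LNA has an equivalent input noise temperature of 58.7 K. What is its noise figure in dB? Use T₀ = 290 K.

F = 1 + T_e/T₀ = 1 + 58.7/290 = 1.20241
NF = 10 log₁₀(1.20241) = 0.801 dB

0.801 dB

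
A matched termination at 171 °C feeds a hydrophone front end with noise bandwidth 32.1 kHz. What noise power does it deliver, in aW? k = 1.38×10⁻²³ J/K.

T = 171 °C + 273.15 = 444.15 K
P_n = kTB = 1.38×10⁻²³ × 444.15 × 3.21×10⁴ = 1.97×10⁻¹⁶ W = 197 aW

197 aW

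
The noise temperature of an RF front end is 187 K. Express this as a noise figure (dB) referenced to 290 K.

2.16 dB

F = 1 + T_e/T₀ = 1 + 187/290 = 1.64483
NF = 10 log₁₀(1.64483) = 2.16 dB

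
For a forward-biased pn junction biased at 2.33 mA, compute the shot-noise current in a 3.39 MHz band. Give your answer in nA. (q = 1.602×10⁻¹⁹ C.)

I_n = √(2qI·B)
2qI·B = 2 × 1.602×10⁻¹⁹ × 2.33×10⁻³ × 3.39×10⁶ = 2.53×10⁻¹⁵ A²
I_n = √(2.53×10⁻¹⁵) = 5.03×10⁻⁸ A = 50.3 nA

50.3 nA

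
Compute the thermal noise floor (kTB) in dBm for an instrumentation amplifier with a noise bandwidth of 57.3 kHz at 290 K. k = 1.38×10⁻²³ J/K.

P_n = kTB = 1.38×10⁻²³ × 290 × 5.73×10⁴ = 2.29×10⁻¹⁶ W
In dBm: 10 log₁₀(2.29×10⁻¹⁶ / 10⁻³) = −126.4 dBm

−126.4 dBm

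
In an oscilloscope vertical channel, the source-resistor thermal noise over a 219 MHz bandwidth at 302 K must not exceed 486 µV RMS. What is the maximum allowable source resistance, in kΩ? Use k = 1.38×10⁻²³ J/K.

64.7 kΩ

Johnson–Nyquist: V_n = √(4kTRB) ⇒ R = V_n² / (4kTB)
4kTB = 4 × 1.38×10⁻²³ × 302 × 2.19×10⁸ = 3.65×10⁻¹²
R = (4.86×10⁻⁴)² / 3.65×10⁻¹² = 6.47×10⁴ Ω = 64.7 kΩ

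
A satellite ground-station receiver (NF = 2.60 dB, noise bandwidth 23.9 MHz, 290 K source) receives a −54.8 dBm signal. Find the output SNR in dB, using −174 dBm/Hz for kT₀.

Noise floor: N = −174 + 10 log₁₀(B) + NF
10 log₁₀(2.39×10⁷) = 73.78 dB
N = −174 + 73.78 + 2.60 = −97.62 dBm
SNR = P_sig − N = −54.8 − (−97.62) = 42.82 dB → 42.8 dB

42.8 dB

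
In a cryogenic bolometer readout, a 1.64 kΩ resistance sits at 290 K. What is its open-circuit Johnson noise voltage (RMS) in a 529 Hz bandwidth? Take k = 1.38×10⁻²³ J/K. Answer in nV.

V_n = √(4kTRB)
4kTRB = 4 × 1.38×10⁻²³ × 290 × 1.64×10³ × 5.29×10² = 1.39×10⁻¹⁴ V²
V_n = √(1.39×10⁻¹⁴) = 1.18×10⁻⁷ V = 118 nV

118 nV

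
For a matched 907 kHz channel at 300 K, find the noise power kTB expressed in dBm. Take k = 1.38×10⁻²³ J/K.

P_n = kTB = 1.38×10⁻²³ × 300 × 9.07×10⁵ = 3.75×10⁻¹⁵ W
In dBm: 10 log₁₀(3.75×10⁻¹⁵ / 10⁻³) = −114.3 dBm

−114.3 dBm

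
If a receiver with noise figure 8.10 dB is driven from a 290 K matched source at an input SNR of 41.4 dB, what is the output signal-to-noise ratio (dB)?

By definition F = SNR_in/SNR_out, so in dB: SNR_out = SNR_in − NF
SNR_out = 41.4 − 8.10 = 33.30 dB

33.30 dB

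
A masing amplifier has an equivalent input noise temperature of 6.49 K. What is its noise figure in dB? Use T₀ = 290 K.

F = 1 + T_e/T₀ = 1 + 6.49/290 = 1.02238
NF = 10 log₁₀(1.02238) = 0.096 dB

0.096 dB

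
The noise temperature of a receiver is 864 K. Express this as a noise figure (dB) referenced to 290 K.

F = 1 + T_e/T₀ = 1 + 864/290 = 3.97931
NF = 10 log₁₀(3.97931) = 6.00 dB

6.00 dB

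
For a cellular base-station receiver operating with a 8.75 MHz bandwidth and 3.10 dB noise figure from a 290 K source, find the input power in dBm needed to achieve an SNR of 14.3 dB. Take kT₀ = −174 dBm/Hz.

Sensitivity = −174 + 10 log₁₀(B) + NF + SNR_min
= −174 + 69.42 + 3.10 + 14.3
= −87.18 dBm → −87.2 dBm

−87.2 dBm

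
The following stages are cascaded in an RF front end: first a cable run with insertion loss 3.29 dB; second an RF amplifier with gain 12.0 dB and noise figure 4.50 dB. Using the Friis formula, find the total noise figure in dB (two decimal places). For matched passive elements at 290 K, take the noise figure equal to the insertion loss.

Convert to linear (a loss of L dB is a gain of −L dB): F_i = 10^(NF_i/10), G_i = 10^(G_i,dB/10)
  Stage 1: F_1 = 10^(3.29/10) = 2.133, G_1 = 10^(−3.29/10) = 0.4688
  Stage 2: F_2 = 10^(4.50/10) = 2.818, G_2 = 10^(12.0/10) = 15.85
Friis cascade:
  F = 2.133 + (2.818 − 1)/0.4688 = 6.012
NF = 10 log₁₀(6.012) = 7.79 dB

7.79 dB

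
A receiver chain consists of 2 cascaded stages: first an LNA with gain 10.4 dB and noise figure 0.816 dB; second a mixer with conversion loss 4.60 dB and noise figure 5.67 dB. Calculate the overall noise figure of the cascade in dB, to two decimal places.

1.62 dB

Convert to linear (a loss of L dB is a gain of −L dB): F_i = 10^(NF_i/10), G_i = 10^(G_i,dB/10)
  Stage 1: F_1 = 10^(0.816/10) = 1.207, G_1 = 10^(10.4/10) = 10.96
  Stage 2: F_2 = 10^(5.67/10) = 3.690, G_2 = 10^(−4.60/10) = 0.3467
Friis cascade:
  F = 1.207 + (3.690 − 1)/10.96 = 1.452
NF = 10 log₁₀(1.452) = 1.62 dB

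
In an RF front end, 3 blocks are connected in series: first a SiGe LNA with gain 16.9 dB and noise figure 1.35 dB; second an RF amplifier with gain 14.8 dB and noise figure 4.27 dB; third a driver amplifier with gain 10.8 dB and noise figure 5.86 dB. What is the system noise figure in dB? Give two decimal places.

1.46 dB

Convert to linear (a loss of L dB is a gain of −L dB): F_i = 10^(NF_i/10), G_i = 10^(G_i,dB/10)
  Stage 1: F_1 = 10^(1.35/10) = 1.365, G_1 = 10^(16.9/10) = 48.98
  Stage 2: F_2 = 10^(4.27/10) = 2.673, G_2 = 10^(14.8/10) = 30.20
  Stage 3: F_3 = 10^(5.86/10) = 3.855, G_3 = 10^(10.8/10) = 12.02
Friis cascade:
  F = 1.365 + (2.673 − 1)/48.98 + (3.855 − 1)/1479 = 1.401
NF = 10 log₁₀(1.401) = 1.46 dB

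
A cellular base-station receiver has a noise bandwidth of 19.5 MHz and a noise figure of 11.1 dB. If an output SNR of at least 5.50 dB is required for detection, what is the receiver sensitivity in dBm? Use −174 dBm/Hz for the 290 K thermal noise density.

Sensitivity = −174 + 10 log₁₀(B) + NF + SNR_min
= −174 + 72.9 + 11.1 + 5.50
= −84.50 dBm → −84.5 dBm

−84.5 dBm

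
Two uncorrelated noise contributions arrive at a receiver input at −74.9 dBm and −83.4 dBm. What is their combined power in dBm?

−74.3 dBm

Convert to linear, add, convert back:
P₁ = 3.24×10⁻¹¹ W, P₂ = 4.57×10⁻¹² W
P_tot = 3.69×10⁻¹¹ W → 10 log₁₀(P_tot / 10⁻³) = −74.3 dBm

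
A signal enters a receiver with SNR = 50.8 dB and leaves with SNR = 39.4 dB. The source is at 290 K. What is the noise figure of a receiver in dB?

NF (dB) = SNR_in(dB) − SNR_out(dB) when the source is at T₀
NF = 50.8 − 39.4 = 11.4 dB

11.4 dB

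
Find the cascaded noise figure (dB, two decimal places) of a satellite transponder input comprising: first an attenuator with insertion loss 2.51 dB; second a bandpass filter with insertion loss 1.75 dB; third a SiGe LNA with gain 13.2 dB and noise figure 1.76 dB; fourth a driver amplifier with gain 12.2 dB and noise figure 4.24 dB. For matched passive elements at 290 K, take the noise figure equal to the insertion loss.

6.24 dB

Convert to linear (a loss of L dB is a gain of −L dB): F_i = 10^(NF_i/10), G_i = 10^(G_i,dB/10)
  Stage 1: F_1 = 10^(2.51/10) = 1.782, G_1 = 10^(−2.51/10) = 0.5610
  Stage 2: F_2 = 10^(1.75/10) = 1.496, G_2 = 10^(−1.75/10) = 0.6683
  Stage 3: F_3 = 10^(1.76/10) = 1.500, G_3 = 10^(13.2/10) = 20.89
  Stage 4: F_4 = 10^(4.24/10) = 2.655, G_4 = 10^(12.2/10) = 16.60
Friis cascade:
  F = 1.782 + (1.496 − 1)/0.5610 + (1.500 − 1)/0.3750 + (2.655 − 1)/7.834 = 4.211
NF = 10 log₁₀(4.211) = 6.24 dB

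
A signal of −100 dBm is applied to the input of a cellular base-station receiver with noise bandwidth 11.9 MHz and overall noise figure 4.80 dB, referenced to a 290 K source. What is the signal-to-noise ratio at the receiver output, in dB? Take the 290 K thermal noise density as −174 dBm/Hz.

−1.6 dB

Noise floor: N = −174 + 10 log₁₀(B) + NF
10 log₁₀(1.19×10⁷) = 70.76 dB
N = −174 + 70.76 + 4.80 = −98.44 dBm
SNR = P_sig − N = −100 − (−98.44) = −1.56 dB → −1.6 dB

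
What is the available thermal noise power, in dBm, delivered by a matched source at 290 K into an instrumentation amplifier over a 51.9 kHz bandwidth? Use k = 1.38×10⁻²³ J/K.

P_n = kTB = 1.38×10⁻²³ × 290 × 5.19×10⁴ = 2.08×10⁻¹⁶ W
In dBm: 10 log₁₀(2.08×10⁻¹⁶ / 10⁻³) = −126.8 dBm

−126.8 dBm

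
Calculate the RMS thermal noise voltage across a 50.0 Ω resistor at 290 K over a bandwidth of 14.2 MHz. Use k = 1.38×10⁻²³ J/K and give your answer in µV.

3.37 µV

V_n = √(4kTRB)
4kTRB = 4 × 1.38×10⁻²³ × 290 × 5.00×10¹ × 1.42×10⁷ = 1.14×10⁻¹¹ V²
V_n = √(1.14×10⁻¹¹) = 3.37×10⁻⁶ V = 3.37 µV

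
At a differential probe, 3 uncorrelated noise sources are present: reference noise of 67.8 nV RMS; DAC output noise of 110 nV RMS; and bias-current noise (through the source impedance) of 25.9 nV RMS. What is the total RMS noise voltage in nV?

132 nV

Uncorrelated sources add in power (mean-square): V_tot = √(ΣV_i²)
V_tot = √[(6.78×10⁻⁸)² + (1.10×10⁻⁷)² + (2.59×10⁻⁸)²] = 1.32×10⁻⁷ V = 132 nV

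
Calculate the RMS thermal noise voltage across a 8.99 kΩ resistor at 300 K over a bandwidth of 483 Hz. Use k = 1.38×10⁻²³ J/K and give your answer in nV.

V_n = √(4kTRB)
4kTRB = 4 × 1.38×10⁻²³ × 300 × 8.99×10³ × 4.83×10² = 7.19×10⁻¹⁴ V²
V_n = √(7.19×10⁻¹⁴) = 2.68×10⁻⁷ V = 268 nV

268 nV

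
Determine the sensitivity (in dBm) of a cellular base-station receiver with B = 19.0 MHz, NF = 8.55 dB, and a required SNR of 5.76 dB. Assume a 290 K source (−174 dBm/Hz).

−86.9 dBm

Sensitivity = −174 + 10 log₁₀(B) + NF + SNR_min
= −174 + 72.79 + 8.55 + 5.76
= −86.90 dBm → −86.9 dBm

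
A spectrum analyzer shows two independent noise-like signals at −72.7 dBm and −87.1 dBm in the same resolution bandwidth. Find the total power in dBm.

−72.5 dBm

Convert to linear, add, convert back:
P₁ = 5.37×10⁻¹¹ W, P₂ = 1.95×10⁻¹² W
P_tot = 5.57×10⁻¹¹ W → 10 log₁₀(P_tot / 10⁻³) = −72.5 dBm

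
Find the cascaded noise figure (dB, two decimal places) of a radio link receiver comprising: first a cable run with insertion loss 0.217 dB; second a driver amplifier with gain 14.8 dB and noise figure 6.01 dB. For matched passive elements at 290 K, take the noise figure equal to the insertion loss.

6.23 dB

Convert to linear (a loss of L dB is a gain of −L dB): F_i = 10^(NF_i/10), G_i = 10^(G_i,dB/10)
  Stage 1: F_1 = 10^(0.217/10) = 1.051, G_1 = 10^(−0.217/10) = 0.9513
  Stage 2: F_2 = 10^(6.01/10) = 3.990, G_2 = 10^(14.8/10) = 30.20
Friis cascade:
  F = 1.051 + (3.990 − 1)/0.9513 = 4.195
NF = 10 log₁₀(4.195) = 6.23 dB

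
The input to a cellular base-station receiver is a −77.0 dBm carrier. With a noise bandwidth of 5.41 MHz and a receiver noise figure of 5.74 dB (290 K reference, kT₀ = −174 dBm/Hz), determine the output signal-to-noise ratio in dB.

23.9 dB

Noise floor: N = −174 + 10 log₁₀(B) + NF
10 log₁₀(5.41×10⁶) = 67.33 dB
N = −174 + 67.33 + 5.74 = −100.93 dBm
SNR = P_sig − N = −77.0 − (−100.93) = 23.93 dB → 23.9 dB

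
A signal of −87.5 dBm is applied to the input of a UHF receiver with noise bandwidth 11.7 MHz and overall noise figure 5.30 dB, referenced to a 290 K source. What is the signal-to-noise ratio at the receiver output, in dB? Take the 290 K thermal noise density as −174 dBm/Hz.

Noise floor: N = −174 + 10 log₁₀(B) + NF
10 log₁₀(1.17×10⁷) = 70.68 dB
N = −174 + 70.68 + 5.30 = −98.02 dBm
SNR = P_sig − N = −87.5 − (−98.02) = 10.52 dB → 10.5 dB

10.5 dB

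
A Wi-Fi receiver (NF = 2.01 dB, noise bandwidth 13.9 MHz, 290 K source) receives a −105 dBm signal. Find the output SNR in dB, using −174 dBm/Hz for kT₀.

−4.4 dB

Noise floor: N = −174 + 10 log₁₀(B) + NF
10 log₁₀(1.39×10⁷) = 71.43 dB
N = −174 + 71.43 + 2.01 = −100.56 dBm
SNR = P_sig − N = −105 − (−100.56) = −4.44 dB → −4.4 dB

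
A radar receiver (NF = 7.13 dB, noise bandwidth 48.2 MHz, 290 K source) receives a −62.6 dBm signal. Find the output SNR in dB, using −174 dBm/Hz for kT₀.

27.4 dB

Noise floor: N = −174 + 10 log₁₀(B) + NF
10 log₁₀(4.82×10⁷) = 76.83 dB
N = −174 + 76.83 + 7.13 = −90.04 dBm
SNR = P_sig − N = −62.6 − (−90.04) = 27.44 dB → 27.4 dB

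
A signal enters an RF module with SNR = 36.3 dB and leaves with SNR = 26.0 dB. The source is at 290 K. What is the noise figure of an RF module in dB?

NF (dB) = SNR_in(dB) − SNR_out(dB) when the source is at T₀
NF = 36.3 − 26.0 = 10.3 dB

10.3 dB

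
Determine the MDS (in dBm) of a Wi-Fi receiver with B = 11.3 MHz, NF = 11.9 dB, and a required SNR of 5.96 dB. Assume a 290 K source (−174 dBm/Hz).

Sensitivity = −174 + 10 log₁₀(B) + NF + SNR_min
= −174 + 70.53 + 11.9 + 5.96
= −85.61 dBm → −85.6 dBm

−85.6 dBm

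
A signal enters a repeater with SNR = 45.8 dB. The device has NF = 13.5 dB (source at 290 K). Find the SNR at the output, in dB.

By definition F = SNR_in/SNR_out, so in dB: SNR_out = SNR_in − NF
SNR_out = 45.8 − 13.5 = 32.3 dB

32.3 dB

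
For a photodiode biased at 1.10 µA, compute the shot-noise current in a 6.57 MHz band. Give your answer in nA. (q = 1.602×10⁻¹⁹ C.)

1.52 nA

I_n = √(2qI·B)
2qI·B = 2 × 1.602×10⁻¹⁹ × 1.10×10⁻⁶ × 6.57×10⁶ = 2.32×10⁻¹⁸ A²
I_n = √(2.32×10⁻¹⁸) = 1.52×10⁻⁹ A = 1.52 nA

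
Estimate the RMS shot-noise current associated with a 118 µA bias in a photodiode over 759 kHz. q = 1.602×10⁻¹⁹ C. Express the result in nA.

5.36 nA

I_n = √(2qI·B)
2qI·B = 2 × 1.602×10⁻¹⁹ × 1.18×10⁻⁴ × 7.59×10⁵ = 2.87×10⁻¹⁷ A²
I_n = √(2.87×10⁻¹⁷) = 5.36×10⁻⁹ A = 5.36 nA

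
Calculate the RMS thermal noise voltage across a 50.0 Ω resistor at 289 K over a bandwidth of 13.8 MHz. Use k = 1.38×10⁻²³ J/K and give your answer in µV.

3.32 µV

V_n = √(4kTRB)
4kTRB = 4 × 1.38×10⁻²³ × 289 × 5.00×10¹ × 1.38×10⁷ = 1.10×10⁻¹¹ V²
V_n = √(1.10×10⁻¹¹) = 3.32×10⁻⁶ V = 3.32 µV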